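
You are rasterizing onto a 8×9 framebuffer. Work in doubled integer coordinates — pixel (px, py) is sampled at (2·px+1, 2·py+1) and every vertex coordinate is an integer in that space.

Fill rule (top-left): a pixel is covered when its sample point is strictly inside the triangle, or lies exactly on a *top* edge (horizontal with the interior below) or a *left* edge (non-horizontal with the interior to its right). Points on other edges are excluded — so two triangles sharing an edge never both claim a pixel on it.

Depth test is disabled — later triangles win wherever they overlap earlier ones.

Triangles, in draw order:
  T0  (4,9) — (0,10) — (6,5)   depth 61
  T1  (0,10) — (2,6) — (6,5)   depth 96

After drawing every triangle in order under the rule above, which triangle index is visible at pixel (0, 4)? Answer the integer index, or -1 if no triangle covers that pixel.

T0:
  2·area = 14
  edge (4, 9)→(0, 10): d=(-4,1) right/bottom  bias=-1
  edge (0, 10)→(6, 5): d=(6,-5) top-left  bias=+0
  edge (6, 5)→(4, 9): d=(-2,4) right/bottom  bias=-1
    (3,1)@(7, 3): e=[21,-7,0] → ·  [on edge]
    (2,3)@(5, 7): e=[7,7,0] → ·  [on edge]
    (1,4)@(3, 9): e=[1,9,4] → █
    (2,4)@(5, 9): e=[-1,19,-4] → ·
    (1,5)@(3, 11): e=[-7,21,0] → ·  [on edge]
    (0,7)@(1, 15): e=[-21,35,0] → ·  [on edge]
  covered (1 px):
    · · · · · · · ·
    · · · · · · · ·
    · · · · · · · ·
    · · · · · · · ·
    · █ · · · · · ·
    · · · · · · · ·
    · · · · · · · ·
    · · · · · · · ·
    · · · · · · · ·
T1:
  2·area = 14
  edge (0, 10)→(2, 6): d=(2,-4) top-left  bias=+0
  edge (2, 6)→(6, 5): d=(4,-1) top-left  bias=+0
  edge (6, 5)→(0, 10): d=(-6,5) right/bottom  bias=-1
    (1,3)@(3, 7): e=[6,5,3] → █
    (2,3)@(5, 7): e=[14,7,-7] → ·
    (0,4)@(1, 9): e=[2,11,1] → █
    (1,4)@(3, 9): e=[10,13,-9] → ·
    (0,5)@(1, 11): e=[6,19,-11] → ·
  covered (2 px):
    · · · · · · · ·
    · · · · · · · ·
    · · · · · · · ·
    · █ · · · · · ·
    █ · · · · · · ·
    · · · · · · · ·
    · · · · · · · ·
    · · · · · · · ·
    · · · · · · · ·

Z-buffer (winner per pixel, '.' = empty):
  . . . . . . . .
  . . . . . . . .
  . . . . . . . .
  . 1 . . . . . .
  1 0 . . . . . .
  . . . . . . . .
  . . . . . . . .
  . . . . . . . .
  . . . . . . . .

Result: 1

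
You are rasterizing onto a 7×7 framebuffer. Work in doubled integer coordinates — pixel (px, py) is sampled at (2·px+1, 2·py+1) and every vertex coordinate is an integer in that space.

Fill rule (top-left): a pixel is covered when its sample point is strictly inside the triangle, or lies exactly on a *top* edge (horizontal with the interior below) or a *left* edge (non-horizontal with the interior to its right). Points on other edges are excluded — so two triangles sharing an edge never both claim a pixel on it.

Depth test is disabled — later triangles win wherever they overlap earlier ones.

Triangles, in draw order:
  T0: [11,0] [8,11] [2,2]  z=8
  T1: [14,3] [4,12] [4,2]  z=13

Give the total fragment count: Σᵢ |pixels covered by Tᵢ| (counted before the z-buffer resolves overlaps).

T0:
  2·area = 93
  edge (11, 0)→(8, 11): d=(-3,11) right/bottom  bias=-1
  edge (8, 11)→(2, 2): d=(-6,-9) top-left  bias=+0
  edge (2, 2)→(11, 0): d=(9,-2) top-left  bias=+0
    (3,0)@(7, 1): e=[41,51,1] → #
    (4,0)@(9, 1): e=[19,69,5] → #
    (5,0)@(11, 1): e=[-3,87,9] → ·
    (1,1)@(3, 3): e=[79,3,11] → #
    (2,1)@(5, 3): e=[57,21,15] → #
    (5,1)@(11, 3): e=[-9,75,27] → ·
    (1,2)@(3, 5): e=[73,-9,29] → ·
    (2,2)@(5, 5): e=[51,9,33] → #
    (5,2)@(11, 5): e=[-15,63,45] → ·
    (2,3)@(5, 7): e=[45,-3,51] → ·
    (3,3)@(7, 7): e=[23,15,55] → #
    (5,3)@(11, 7): e=[-21,51,63] → ·
  covered (12 px):
    · · · # # · ·
    · # # # # · ·
    · · # # # · ·
    · · · # # · ·
    · · · # · · ·
    · · · · · · ·
    · · · · · · ·
T1:
  2·area = 100
  edge (14, 3)→(4, 12): d=(-10,9) right/bottom  bias=-1
  edge (4, 12)→(4, 2): d=(0,-10) top-left  bias=+0
  edge (4, 2)→(14, 3): d=(10,1) right/bottom  bias=-1
    (2,1)@(5, 3): e=[81,10,9] → #
    (3,1)@(7, 3): e=[63,30,7] → #
    (4,1)@(9, 3): e=[45,50,5] → #
    (5,1)@(11, 3): e=[27,70,3] → #
    (6,1)@(13, 3): e=[9,90,1] → #
    (2,2)@(5, 5): e=[61,10,29] → #
    (6,2)@(13, 5): e=[-11,90,21] → ·
    (2,3)@(5, 7): e=[41,10,49] → #
    (5,3)@(11, 7): e=[-13,70,43] → ·
    (2,4)@(5, 9): e=[21,10,69] → #
    (4,4)@(9, 9): e=[-15,50,65] → ·
    (2,5)@(5, 11): e=[1,10,89] → #
  covered (15 px):
    · · · · · · ·
    · · # # # # #
    · · # # # # ·
    · · # # # · ·
    · · # # · · ·
    · · # · · · ·
    · · · · · · ·

Answer: 27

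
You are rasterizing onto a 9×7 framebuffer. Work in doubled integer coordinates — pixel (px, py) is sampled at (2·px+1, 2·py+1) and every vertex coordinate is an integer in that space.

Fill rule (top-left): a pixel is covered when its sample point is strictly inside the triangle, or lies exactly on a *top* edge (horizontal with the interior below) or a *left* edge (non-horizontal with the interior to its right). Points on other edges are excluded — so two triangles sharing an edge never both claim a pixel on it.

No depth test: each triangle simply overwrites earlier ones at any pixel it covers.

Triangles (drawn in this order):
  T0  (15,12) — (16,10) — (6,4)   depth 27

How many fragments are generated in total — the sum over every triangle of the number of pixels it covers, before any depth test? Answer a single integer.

T0:
  2·area = 26  (B↔C swapped to make it positive)
  edge (15, 12)→(6, 4): d=(-9,-8) top-left  bias=+0
  edge (6, 4)→(16, 10): d=(10,6) right/bottom  bias=-1
  edge (16, 10)→(15, 12): d=(-1,2) right/bottom  bias=-1
    (0,0)@(1, 1): e=[-13,0,39] → ·  [on edge]
    (5,3)@(11, 7): e=[13,0,13] → ·  [on edge]
    (6,4)@(13, 9): e=[11,8,7] → #
    (7,4)@(15, 9): e=[27,-4,3] → ·
    (6,5)@(13, 11): e=[-7,28,5] → ·
    (7,5)@(15, 11): e=[9,16,1] → #
    (8,5)@(17, 11): e=[25,4,-3] → ·
    (7,6)@(15, 13): e=[-9,36,-1] → ·
  covered (2 px):
    · · · · · · · · ·
    · · · · · · · · ·
    · · · · · · · · ·
    · · · · · · · · ·
    · · · · · · # · ·
    · · · · · · · # ·
    · · · · · · · · ·

Result: 2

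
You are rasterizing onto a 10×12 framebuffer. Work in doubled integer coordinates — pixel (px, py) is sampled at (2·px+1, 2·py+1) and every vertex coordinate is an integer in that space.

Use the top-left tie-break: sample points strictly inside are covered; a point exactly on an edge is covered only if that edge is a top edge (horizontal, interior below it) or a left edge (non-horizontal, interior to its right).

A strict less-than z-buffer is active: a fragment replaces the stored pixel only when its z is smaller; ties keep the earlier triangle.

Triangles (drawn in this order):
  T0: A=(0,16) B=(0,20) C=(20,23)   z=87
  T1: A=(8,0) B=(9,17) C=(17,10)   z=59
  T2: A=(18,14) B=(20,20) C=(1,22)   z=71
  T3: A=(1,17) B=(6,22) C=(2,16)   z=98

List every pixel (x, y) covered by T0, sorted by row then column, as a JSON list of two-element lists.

T0:
  2·area = 80  (B↔C swapped to make it positive)
  edge (0, 16)→(20, 23): d=(20,7) right/bottom  bias=-1
  edge (20, 23)→(0, 20): d=(-20,-3) top-left  bias=+0
  edge (0, 20)→(0, 16): d=(0,-4) top-left  bias=+0
    (0,8)@(1, 17): e=[13,63,4] → X
    (1,8)@(3, 17): e=[-1,69,12] → .
    (0,9)@(1, 19): e=[53,23,4] → X
    (1,9)@(3, 19): e=[39,29,12] → X
    (2,9)@(5, 19): e=[25,35,20] → X
    (3,9)@(7, 19): e=[11,41,28] → X
    (4,9)@(9, 19): e=[-3,47,36] → .
    (0,10)@(1, 21): e=[93,-17,4] → .
    (1,10)@(3, 21): e=[79,-11,12] → .
    (2,10)@(5, 21): e=[65,-5,20] → .
    (3,10)@(7, 21): e=[51,1,28] → X
    (4,10)@(9, 21): e=[37,7,36] → X
  covered (9 px):
    . . . . . . . . . .
    . . . . . . . . . .
    . . . . . . . . . .
    . . . . . . . . . .
    . . . . . . . . . .
    . . . . . . . . . .
    . . . . . . . . . .
    . . . . . . . . . .
    X . . . . . . . . .
    X X X X . . . . . .
    . . . X X X X . . .
    . . . . . . . . . .
T1:
  2·area = 143  (B↔C swapped to make it positive)
  edge (8, 0)→(17, 10): d=(9,10) right/bottom  bias=-1
  edge (17, 10)→(9, 17): d=(-8,7) right/bottom  bias=-1
  edge (9, 17)→(8, 0): d=(-1,-17) top-left  bias=+0
    (4,1)@(9, 3): e=[17,112,14] → X
    (5,1)@(11, 3): e=[-3,98,48] → .
    (4,2)@(9, 5): e=[35,96,12] → X
    (5,2)@(11, 5): e=[15,82,46] → X
    (6,2)@(13, 5): e=[-5,68,80] → .
    (4,3)@(9, 7): e=[53,80,10] → X
    (6,3)@(13, 7): e=[13,52,78] → X
    (7,3)@(15, 7): e=[-7,38,112] → .
    (4,4)@(9, 9): e=[71,64,8] → X
    (7,4)@(15, 9): e=[11,22,110] → X
    (8,4)@(17, 9): e=[-9,8,144] → .
    (4,5)@(9, 11): e=[89,48,6] → X
    (4,8)@(9, 17): e=[143,0,0] → .  [on edge]
  covered (19 px):
    . . . . . . . . . .
    . . . . X . . . . .
    . . . . X X . . . .
    . . . . X X X . . .
    . . . . X X X X . .
    . . . . X X X X . .
    . . . . X X X . . .
    . . . . X X . . . .
    . . . . . . . . . .
    . . . . . . . . . .
    . . . . . . . . . .
    . . . . . . . . . .
T2:
  2·area = 118
  edge (18, 14)→(20, 20): d=(2,6) right/bottom  bias=-1
  edge (20, 20)→(1, 22): d=(-19,2) right/bottom  bias=-1
  edge (1, 22)→(18, 14): d=(17,-8) top-left  bias=+0
    (7,2)@(15, 5): e=[0,295,-177] → .  [on edge]
    (8,5)@(17, 11): e=[0,177,-59] → .  [on edge]
    (8,7)@(17, 15): e=[8,101,9] → X
    (9,7)@(19, 15): e=[-4,97,25] → .
    (6,8)@(13, 17): e=[36,71,11] → X
    (7,8)@(15, 17): e=[24,67,27] → X
    (9,8)@(19, 17): e=[0,59,59] → .  [on edge]
    (4,9)@(9, 19): e=[64,41,13] → X
    (5,9)@(11, 19): e=[52,37,29] → X
    (9,9)@(19, 19): e=[4,21,93] → X
    (2,10)@(5, 21): e=[92,11,15] → X
    (3,10)@(7, 21): e=[80,7,31] → X
  covered (13 px):
    . . . . . . . . . .
    . . . . . . . . . .
    . . . . . . . . . .
    . . . . . . . . . .
    . . . . . . . . . .
    . . . . . . . . . .
    . . . . . . . . . .
    . . . . . . . . X .
    . . . . . . X X X .
    . . . . X X X X X X
    . . X X X . . . . .
    . . . . . . . . . .
T3:
  2·area = 10  (B↔C swapped to make it positive)
  edge (1, 17)→(2, 16): d=(1,-1) top-left  bias=+0
  edge (2, 16)→(6, 22): d=(4,6) right/bottom  bias=-1
  edge (6, 22)→(1, 17): d=(-5,-5) top-left  bias=+0
    (8,0)@(17, 1): e=[0,-150,160] → .  [on edge]
    (7,1)@(15, 3): e=[0,-130,140] → .  [on edge]
    (6,2)@(13, 5): e=[0,-110,120] → .  [on edge]
    (5,3)@(11, 7): e=[0,-90,100] → .  [on edge]
    (4,4)@(9, 9): e=[0,-70,80] → .  [on edge]
    (3,5)@(7, 11): e=[0,-50,60] → .  [on edge]
    (2,6)@(5, 13): e=[0,-30,40] → .  [on edge]
    (1,7)@(3, 15): e=[0,-10,20] → .  [on edge]
    (0,8)@(1, 17): e=[0,10,0] → X  [on edge]
    (1,8)@(3, 17): e=[2,-2,10] → .
    (0,9)@(1, 19): e=[2,18,-10] → .
    (1,9)@(3, 19): e=[4,6,0] → X  [on edge]
    (2,10)@(5, 21): e=[8,2,0] → X  [on edge]
    (3,11)@(7, 23): e=[12,-2,0] → .  [on edge]
  covered (3 px):
    . . . . . . . . . .
    . . . . . . . . . .
    . . . . . . . . . .
    . . . . . . . . . .
    . . . . . . . . . .
    . . . . . . . . . .
    . . . . . . . . . .
    . . . . . . . . . .
    X . . . . . . . . .
    . X . . . . . . . .
    . . X . . . . . . .
    . . . . . . . . . .

Final: [[0,8],[0,9],[1,9],[2,9],[3,9],[3,10],[4,10],[5,10],[6,10]]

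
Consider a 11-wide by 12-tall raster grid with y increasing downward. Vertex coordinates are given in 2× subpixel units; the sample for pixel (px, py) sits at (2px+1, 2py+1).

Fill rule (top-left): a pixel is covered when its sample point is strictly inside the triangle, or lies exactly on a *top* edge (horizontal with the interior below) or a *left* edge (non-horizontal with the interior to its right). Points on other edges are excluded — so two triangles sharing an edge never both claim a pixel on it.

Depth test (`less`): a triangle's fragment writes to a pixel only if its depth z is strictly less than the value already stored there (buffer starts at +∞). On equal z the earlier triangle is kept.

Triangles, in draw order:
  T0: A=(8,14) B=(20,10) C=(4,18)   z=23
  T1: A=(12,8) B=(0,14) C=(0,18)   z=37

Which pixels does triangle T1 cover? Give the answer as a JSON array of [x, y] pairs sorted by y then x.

T0:
  2·area = 32
  edge (8, 14)→(20, 10): d=(12,-4) top-left  bias=+0
  edge (20, 10)→(4, 18): d=(-16,8) right/bottom  bias=-1
  edge (4, 18)→(8, 14): d=(4,-4) top-left  bias=+0
    (10,0)@(21, 1): e=[-104,136,0] → ·  [on edge]
    (9,1)@(19, 3): e=[-88,120,0] → ·  [on edge]
    (8,2)@(17, 5): e=[-72,104,0] → ·  [on edge]
    (7,3)@(15, 7): e=[-56,88,0] → ·  [on edge]
    (6,4)@(13, 9): e=[-40,72,0] → ·  [on edge]
    (5,5)@(11, 11): e=[-24,56,0] → ·  [on edge]
    (8,5)@(17, 11): e=[0,8,24] → #  [on edge]
    (9,5)@(19, 11): e=[8,-8,32] → ·
    (4,6)@(9, 13): e=[-8,40,0] → ·  [on edge]
    (5,6)@(11, 13): e=[0,24,8] → #  [on edge]
    (6,6)@(13, 13): e=[8,8,16] → #
    (7,6)@(15, 13): e=[16,-8,24] → ·
    (2,7)@(5, 15): e=[0,40,-8] → ·  [on edge]
    (3,7)@(7, 15): e=[8,24,0] → #  [on edge]
    (2,8)@(5, 17): e=[24,8,0] → #  [on edge]
    (1,9)@(3, 19): e=[40,-8,0] → ·  [on edge]
    (0,10)@(1, 21): e=[56,-24,0] → ·  [on edge]
  covered (6 px):
    · · · · · · · · · · ·
    · · · · · · · · · · ·
    · · · · · · · · · · ·
    · · · · · · · · · · ·
    · · · · · · · · · · ·
    · · · · · · · · # · ·
    · · · · · # # · · · ·
    · · · # # · · · · · ·
    · · # · · · · · · · ·
    · · · · · · · · · · ·
    · · · · · · · · · · ·
    · · · · · · · · · · ·
T1:
  2·area = 48  (B↔C swapped to make it positive)
  edge (12, 8)→(0, 18): d=(-12,10) right/bottom  bias=-1
  edge (0, 18)→(0, 14): d=(0,-4) top-left  bias=+0
  edge (0, 14)→(12, 8): d=(12,-6) top-left  bias=+0
    (3,5)@(7, 11): e=[14,28,6] → #
    (4,5)@(9, 11): e=[-6,36,18] → ·
    (1,6)@(3, 13): e=[30,12,6] → #
    (2,6)@(5, 13): e=[10,20,18] → #
    (3,6)@(7, 13): e=[-10,28,30] → ·
    (0,7)@(1, 15): e=[26,4,18] → #
    (2,7)@(5, 15): e=[-14,20,42] → ·
    (0,8)@(1, 17): e=[2,4,42] → #
    (1,8)@(3, 17): e=[-18,12,54] → ·
    (0,9)@(1, 19): e=[-22,4,66] → ·
  covered (6 px):
    · · · · · · · · · · ·
    · · · · · · · · · · ·
    · · · · · · · · · · ·
    · · · · · · · · · · ·
    · · · · · · · · · · ·
    · · · # · · · · · · ·
    · # # · · · · · · · ·
    # # · · · · · · · · ·
    # · · · · · · · · · ·
    · · · · · · · · · · ·
    · · · · · · · · · · ·
    · · · · · · · · · · ·

Final: [[3,5],[1,6],[2,6],[0,7],[1,7],[0,8]]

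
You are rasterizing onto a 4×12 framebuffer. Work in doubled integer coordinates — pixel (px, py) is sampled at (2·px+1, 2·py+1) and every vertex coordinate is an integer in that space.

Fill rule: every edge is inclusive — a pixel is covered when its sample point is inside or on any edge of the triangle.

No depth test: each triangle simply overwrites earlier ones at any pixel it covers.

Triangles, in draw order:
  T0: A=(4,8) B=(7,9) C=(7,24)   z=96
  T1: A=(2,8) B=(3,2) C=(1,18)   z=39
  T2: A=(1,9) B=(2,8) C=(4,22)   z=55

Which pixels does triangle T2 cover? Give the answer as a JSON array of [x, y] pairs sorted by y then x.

T0:
  2·area = 45
  edge (4, 8)→(7, 9): d=(3,1) inclusive
  edge (7, 9)→(7, 24): d=(0,15) inclusive
  edge (7, 24)→(4, 8): d=(-3,-16) inclusive
    (3,0)@(7, 1): e=[-24,0,69] → ·  [on edge]
    (3,1)@(7, 3): e=[-18,0,63] → ·  [on edge]
    (3,2)@(7, 5): e=[-12,0,57] → ·  [on edge]
    (0,3)@(1, 7): e=[0,90,-45] → ·  [on edge]
    (3,3)@(7, 7): e=[-6,0,51] → ·  [on edge]
    (2,4)@(5, 9): e=[2,30,13] → █
    (3,4)@(7, 9): e=[0,0,45] → █  [on edge]
    (2,5)@(5, 11): e=[8,30,7] → █
    (3,5)@(7, 11): e=[6,0,39] → █  [on edge]
    (2,6)@(5, 13): e=[14,30,1] → █
    (3,6)@(7, 13): e=[12,0,33] → █  [on edge]
    (2,7)@(5, 15): e=[20,30,-5] → ·
    (3,7)@(7, 15): e=[18,0,27] → █  [on edge]
    (3,8)@(7, 17): e=[24,0,21] → █  [on edge]
    (3,9)@(7, 19): e=[30,0,15] → █  [on edge]
    (3,10)@(7, 21): e=[36,0,9] → █  [on edge]
    (3,11)@(7, 23): e=[42,0,3] → █  [on edge]
  covered (11 px):
    · · · ·
    · · · ·
    · · · ·
    · · · ·
    · · █ █
    · · █ █
    · · █ █
    · · · █
    · · · █
    · · · █
    · · · █
    · · · █
T1:
  2·area = 4
  edge (2, 8)→(3, 2): d=(1,-6) inclusive
  edge (3, 2)→(1, 18): d=(-2,16) inclusive
  edge (1, 18)→(2, 8): d=(1,-10) inclusive
  covered (0 px):
    · · · ·
    · · · ·
    · · · ·
    · · · ·
    · · · ·
    · · · ·
    · · · ·
    · · · ·
    · · · ·
    · · · ·
    · · · ·
    · · · ·
T2:
  2·area = 16
  edge (1, 9)→(2, 8): d=(1,-1) inclusive
  edge (2, 8)→(4, 22): d=(2,14) inclusive
  edge (4, 22)→(1, 9): d=(-3,-13) inclusive
    (0,0)@(1, 1): e=[-8,0,24] → ·  [on edge]
    (3,1)@(7, 3): e=[0,-80,96] → ·  [on edge]
    (2,2)@(5, 5): e=[0,-48,64] → ·  [on edge]
    (1,3)@(3, 7): e=[0,-16,32] → ·  [on edge]
    (0,4)@(1, 9): e=[0,16,0] → █  [on edge]
    (1,4)@(3, 9): e=[2,-12,26] → ·
    (0,5)@(1, 11): e=[2,20,-6] → ·
    (1,7)@(3, 15): e=[8,0,8] → █  [on edge]
    (2,7)@(5, 15): e=[10,-28,34] → ·
    (1,8)@(3, 17): e=[10,4,2] → █
    (2,8)@(5, 17): e=[12,-24,28] → ·
    (1,9)@(3, 19): e=[12,8,-4] → ·
  covered (3 px):
    · · · ·
    · · · ·
    · · · ·
    · · · ·
    █ · · ·
    · · · ·
    · · · ·
    · █ · ·
    · █ · ·
    · · · ·
    · · · ·
    · · · ·

Final: [[0,4],[1,7],[1,8]]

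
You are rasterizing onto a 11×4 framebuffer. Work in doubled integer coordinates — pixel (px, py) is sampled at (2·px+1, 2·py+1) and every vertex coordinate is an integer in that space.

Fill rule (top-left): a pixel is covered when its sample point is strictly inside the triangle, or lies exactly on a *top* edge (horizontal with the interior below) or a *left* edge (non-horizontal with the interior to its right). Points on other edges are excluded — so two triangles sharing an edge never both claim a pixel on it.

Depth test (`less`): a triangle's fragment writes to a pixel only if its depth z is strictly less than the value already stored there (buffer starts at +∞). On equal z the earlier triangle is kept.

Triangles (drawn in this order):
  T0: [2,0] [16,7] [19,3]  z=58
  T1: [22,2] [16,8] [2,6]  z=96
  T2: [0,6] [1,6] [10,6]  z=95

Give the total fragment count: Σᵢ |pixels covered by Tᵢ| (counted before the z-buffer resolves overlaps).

T0:
  2·area = 77  (B↔C swapped to make it positive)
  edge (2, 0)→(19, 3): d=(17,3) right/bottom  bias=-1
  edge (19, 3)→(16, 7): d=(-3,4) right/bottom  bias=-1
  edge (16, 7)→(2, 0): d=(-14,-7) top-left  bias=+0
    (2,0)@(5, 1): e=[8,62,7] → X
    (3,0)@(7, 1): e=[2,54,21] → X
    (4,0)@(9, 1): e=[-4,46,35] → .
    (2,1)@(5, 3): e=[42,56,-21] → .
    (3,1)@(7, 3): e=[36,48,-7] → .
    (4,1)@(9, 3): e=[30,40,7] → X
    (5,1)@(11, 3): e=[24,32,21] → X
    (6,1)@(13, 3): e=[18,24,35] → X
    (7,1)@(15, 3): e=[12,16,49] → X
    (8,1)@(17, 3): e=[6,8,63] → X
    (9,1)@(19, 3): e=[0,0,77] → .  [on edge]
    (4,2)@(9, 5): e=[64,34,-21] → .
  covered (10 px):
    . . X X . . . . . . .
    . . . . X X X X X . .
    . . . . . . X X X . .
    . . . . . . . . . . .
T1:
  2·area = 96
  edge (22, 2)→(16, 8): d=(-6,6) right/bottom  bias=-1
  edge (16, 8)→(2, 6): d=(-14,-2) top-left  bias=+0
  edge (2, 6)→(22, 2): d=(20,-4) top-left  bias=+0
    (8,1)@(17, 3): e=[24,72,0] → X  [on edge]
    (9,1)@(19, 3): e=[12,76,8] → X
    (10,1)@(21, 3): e=[0,80,16] → .  [on edge]
    (3,2)@(7, 5): e=[72,24,0] → X  [on edge]
    (4,2)@(9, 5): e=[60,28,8] → X
    (5,2)@(11, 5): e=[48,32,16] → X
    (6,2)@(13, 5): e=[36,36,24] → X
    (7,2)@(15, 5): e=[24,40,32] → X
    (9,2)@(19, 5): e=[0,48,48] → .  [on edge]
    (3,3)@(7, 7): e=[60,-4,40] → .
    (4,3)@(9, 7): e=[48,0,48] → X  [on edge]
    (8,3)@(17, 7): e=[0,16,80] → .  [on edge]
  covered (12 px):
    . . . . . . . . . . .
    . . . . . . . . X X .
    . . . X X X X X X . .
    . . . . X X X X . . .
T2:
  degenerate (2·area = 0) — covers nothing

Answer: 22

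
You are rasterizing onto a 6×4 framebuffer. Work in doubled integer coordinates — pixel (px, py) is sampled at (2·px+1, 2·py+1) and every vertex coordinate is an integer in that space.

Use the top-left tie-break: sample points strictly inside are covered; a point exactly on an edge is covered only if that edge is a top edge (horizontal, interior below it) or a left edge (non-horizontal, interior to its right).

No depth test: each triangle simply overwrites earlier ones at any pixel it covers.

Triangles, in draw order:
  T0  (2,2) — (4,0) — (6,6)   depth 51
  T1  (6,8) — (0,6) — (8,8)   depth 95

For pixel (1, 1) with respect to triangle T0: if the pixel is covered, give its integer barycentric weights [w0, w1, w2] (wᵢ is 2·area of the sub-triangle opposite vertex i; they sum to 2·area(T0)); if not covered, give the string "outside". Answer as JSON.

T0:
  2·area = 16
  edge (2, 2)→(4, 0): d=(2,-2) top-left  bias=+0
  edge (4, 0)→(6, 6): d=(2,6) right/bottom  bias=-1
  edge (6, 6)→(2, 2): d=(-4,-4) top-left  bias=+0
    (0,0)@(1, 1): e=[-4,20,0] → .  [on edge]
    (1,0)@(3, 1): e=[0,8,8] → X  [on edge]
    (2,0)@(5, 1): e=[4,-4,16] → .
    (0,1)@(1, 3): e=[0,24,-8] → .  [on edge]
    (1,1)@(3, 3): e=[4,12,0] → X  [on edge]
    (2,1)@(5, 3): e=[8,0,8] → .  [on edge]
    (1,2)@(3, 5): e=[8,16,-8] → .
    (2,2)@(5, 5): e=[12,4,0] → X  [on edge]
    (3,2)@(7, 5): e=[16,-8,8] → .
    (2,3)@(5, 7): e=[16,8,-8] → .
    (3,3)@(7, 7): e=[20,-4,0] → .  [on edge]
  covered (3 px):
    . X . . . .
    . X . . . .
    . . X . . .
    . . . . . .
T1:
  2·area = 4
  edge (6, 8)→(0, 6): d=(-6,-2) top-left  bias=+0
  edge (0, 6)→(8, 8): d=(8,2) right/bottom  bias=-1
  edge (8, 8)→(6, 8): d=(-2,0) right/bottom  bias=-1
    (1,3)@(3, 7): e=[0,2,2] → X  [on edge]
    (2,3)@(5, 7): e=[4,-2,2] → .
  covered (1 px):
    . . . . . .
    . . . . . .
    . . . . . .
    . X . . . .

Answer: [12,0,4]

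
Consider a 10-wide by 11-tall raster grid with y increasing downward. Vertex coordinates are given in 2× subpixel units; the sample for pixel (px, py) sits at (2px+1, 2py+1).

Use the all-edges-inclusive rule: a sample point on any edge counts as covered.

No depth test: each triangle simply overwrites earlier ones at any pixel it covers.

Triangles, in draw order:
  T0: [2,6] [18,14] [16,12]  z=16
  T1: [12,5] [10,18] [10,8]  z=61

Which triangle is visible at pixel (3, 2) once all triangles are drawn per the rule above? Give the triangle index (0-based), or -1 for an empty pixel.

T0:
  2·area = 16  (B↔C swapped to make it positive)
  edge (2, 6)→(16, 12): d=(14,6) inclusive
  edge (16, 12)→(18, 14): d=(2,2) inclusive
  edge (18, 14)→(2, 6): d=(-16,-8) inclusive
    (2,0)@(5, 1): e=[-88,0,104] → ·  [on edge]
    (3,1)@(7, 3): e=[-72,0,88] → ·  [on edge]
    (4,2)@(9, 5): e=[-56,0,72] → ·  [on edge]
    (5,3)@(11, 7): e=[-40,0,56] → ·  [on edge]
    (4,4)@(9, 9): e=[0,8,8] → #  [on edge]
    (5,4)@(11, 9): e=[-12,4,24] → ·
    (6,4)@(13, 9): e=[-24,0,40] → ·  [on edge]
    (4,5)@(9, 11): e=[28,12,-24] → ·
    (6,5)@(13, 11): e=[4,4,8] → #
    (7,5)@(15, 11): e=[-8,0,24] → ·  [on edge]
    (6,6)@(13, 13): e=[32,8,-24] → ·
    (8,6)@(17, 13): e=[8,0,8] → #  [on edge]
    (9,7)@(19, 15): e=[24,0,-8] → ·  [on edge]
  covered (3 px):
    · · · · · · · · · ·
    · · · · · · · · · ·
    · · · · · · · · · ·
    · · · · · · · · · ·
    · · · · # · · · · ·
    · · · · · · # · · ·
    · · · · · · · · # ·
    · · · · · · · · · ·
    · · · · · · · · · ·
    · · · · · · · · · ·
    · · · · · · · · · ·
T1:
  2·area = 20
  edge (12, 5)→(10, 18): d=(-2,13) inclusive
  edge (10, 18)→(10, 8): d=(0,-10) inclusive
  edge (10, 8)→(12, 5): d=(2,-3) inclusive
    (5,3)@(11, 7): e=[9,10,1] → #
    (6,3)@(13, 7): e=[-17,30,7] → ·
    (5,4)@(11, 9): e=[5,10,5] → #
    (6,4)@(13, 9): e=[-21,30,11] → ·
    (5,5)@(11, 11): e=[1,10,9] → #
    (6,5)@(13, 11): e=[-25,30,15] → ·
    (5,6)@(11, 13): e=[-3,10,13] → ·
  covered (3 px):
    · · · · · · · · · ·
    · · · · · · · · · ·
    · · · · · · · · · ·
    · · · · · # · · · ·
    · · · · · # · · · ·
    · · · · · # · · · ·
    · · · · · · · · · ·
    · · · · · · · · · ·
    · · · · · · · · · ·
    · · · · · · · · · ·
    · · · · · · · · · ·

Z-buffer (winner per pixel, '.' = empty):
  . . . . . . . . . .
  . . . . . . . . . .
  . . . . . . . . . .
  . . . . . 1 . . . .
  . . . . 0 1 . . . .
  . . . . . 1 0 . . .
  . . . . . . . . 0 .
  . . . . . . . . . .
  . . . . . . . . . .
  . . . . . . . . . .
  . . . . . . . . . .

Answer: -1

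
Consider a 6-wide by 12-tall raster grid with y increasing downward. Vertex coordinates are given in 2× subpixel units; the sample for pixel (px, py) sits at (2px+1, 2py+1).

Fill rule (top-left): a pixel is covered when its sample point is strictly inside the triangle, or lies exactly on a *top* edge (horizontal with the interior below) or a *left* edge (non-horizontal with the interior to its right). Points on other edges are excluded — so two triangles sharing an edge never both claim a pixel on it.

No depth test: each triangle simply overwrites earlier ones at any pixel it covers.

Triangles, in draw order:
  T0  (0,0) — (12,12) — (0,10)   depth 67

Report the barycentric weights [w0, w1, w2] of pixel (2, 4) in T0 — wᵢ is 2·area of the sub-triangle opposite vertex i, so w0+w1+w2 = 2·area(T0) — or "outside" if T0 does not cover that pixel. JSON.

T0:
  2·area = 120
  edge (0, 0)→(12, 12): d=(12,12) right/bottom  bias=-1
  edge (12, 12)→(0, 10): d=(-12,-2) top-left  bias=+0
  edge (0, 10)→(0, 0): d=(0,-10) top-left  bias=+0
    (0,0)@(1, 1): e=[0,110,10] → .  [on edge]
    (0,1)@(1, 3): e=[24,86,10] → X
    (1,1)@(3, 3): e=[0,90,30] → .  [on edge]
    (0,2)@(1, 5): e=[48,62,10] → X
    (1,2)@(3, 5): e=[24,66,30] → X
    (2,2)@(5, 5): e=[0,70,50] → .  [on edge]
    (0,3)@(1, 7): e=[72,38,10] → X
    (2,3)@(5, 7): e=[24,46,50] → X
    (3,3)@(7, 7): e=[0,50,70] → .  [on edge]
    (0,4)@(1, 9): e=[96,14,10] → X
    (3,4)@(7, 9): e=[24,26,70] → X
    (4,4)@(9, 9): e=[0,30,90] → .  [on edge]
    (5,5)@(11, 11): e=[0,10,110] → .  [on edge]
  covered (12 px):
    . . . . . .
    X . . . . .
    X X . . . .
    X X X . . .
    X X X X . .
    . . . X X .
    . . . . . .
    . . . . . .
    . . . . . .
    . . . . . .
    . . . . . .
    . . . . . .

Answer: [22,50,48]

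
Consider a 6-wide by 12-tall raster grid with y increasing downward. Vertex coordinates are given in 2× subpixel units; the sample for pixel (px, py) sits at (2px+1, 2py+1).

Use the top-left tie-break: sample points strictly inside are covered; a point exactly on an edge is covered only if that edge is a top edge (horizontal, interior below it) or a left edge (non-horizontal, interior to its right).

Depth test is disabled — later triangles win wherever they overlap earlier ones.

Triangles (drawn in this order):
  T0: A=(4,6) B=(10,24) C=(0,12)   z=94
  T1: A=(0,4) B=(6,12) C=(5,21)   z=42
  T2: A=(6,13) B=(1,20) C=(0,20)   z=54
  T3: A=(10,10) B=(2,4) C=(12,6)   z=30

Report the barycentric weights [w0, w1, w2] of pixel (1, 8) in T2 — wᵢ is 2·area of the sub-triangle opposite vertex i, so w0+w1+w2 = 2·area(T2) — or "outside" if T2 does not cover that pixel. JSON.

T0:
  2·area = 108
  edge (4, 6)→(10, 24): d=(6,18) right/bottom  bias=-1
  edge (10, 24)→(0, 12): d=(-10,-12) top-left  bias=+0
  edge (0, 12)→(4, 6): d=(4,-6) top-left  bias=+0
    (1,1)@(3, 3): e=[0,126,-18] → ·  [on edge]
    (1,4)@(3, 9): e=[36,66,6] → █
    (2,4)@(5, 9): e=[0,90,18] → ·  [on edge]
    (0,5)@(1, 11): e=[84,22,2] → █
    (2,5)@(5, 11): e=[12,70,26] → █
    (3,5)@(7, 11): e=[-24,94,38] → ·
    (0,6)@(1, 13): e=[96,2,10] → █
    (3,6)@(7, 13): e=[-12,74,46] → ·
    (0,7)@(1, 15): e=[108,-18,18] → ·
    (1,7)@(3, 15): e=[72,6,30] → █
    (3,7)@(7, 15): e=[0,54,54] → ·  [on edge]
    (1,8)@(3, 17): e=[84,-14,38] → ·
    (4,10)@(9, 21): e=[0,18,90] → ·  [on edge]
  covered (12 px):
    · · · · · ·
    · · · · · ·
    · · · · · ·
    · · · · · ·
    · █ · · · ·
    █ █ █ · · ·
    █ █ █ · · ·
    · █ █ · · ·
    · · █ █ · ·
    · · · █ · ·
    · · · · · ·
    · · · · · ·
T1:
  2·area = 62
  edge (0, 4)→(6, 12): d=(6,8) right/bottom  bias=-1
  edge (6, 12)→(5, 21): d=(-1,9) right/bottom  bias=-1
  edge (5, 21)→(0, 4): d=(-5,-17) top-left  bias=+0
    (3,1)@(7, 3): e=[-62,0,124] → ·  [on edge]
    (0,3)@(1, 7): e=[10,50,2] → █
    (1,3)@(3, 7): e=[-6,32,36] → ·
    (0,4)@(1, 9): e=[22,48,-8] → ·
    (1,4)@(3, 9): e=[6,30,26] → █
    (2,4)@(5, 9): e=[-10,12,60] → ·
    (1,5)@(3, 11): e=[18,28,16] → █
    (2,5)@(5, 11): e=[2,10,50] → █
    (3,5)@(7, 11): e=[-14,-8,84] → ·
    (1,6)@(3, 13): e=[30,26,6] → █
    (3,6)@(7, 13): e=[-2,-10,74] → ·
    (1,7)@(3, 15): e=[42,24,-4] → ·
    (2,10)@(5, 21): e=[62,0,0] → ·  [on edge]
  covered (9 px):
    · · · · · ·
    · · · · · ·
    · · · · · ·
    █ · · · · ·
    · █ · · · ·
    · █ █ · · ·
    · █ █ · · ·
    · · █ · · ·
    · · █ · · ·
    · · █ · · ·
    · · · · · ·
    · · · · · ·
T2:
  2·area = 7
  edge (6, 13)→(1, 20): d=(-5,7) right/bottom  bias=-1
  edge (1, 20)→(0, 20): d=(-1,0) right/bottom  bias=-1
  edge (0, 20)→(6, 13): d=(6,-7) top-left  bias=+0
    (1,8)@(3, 17): e=[1,3,3] → █
    (2,8)@(5, 17): e=[-13,3,17] → ·
    (0,9)@(1, 19): e=[5,1,1] → █
    (1,9)@(3, 19): e=[-9,1,15] → ·
    (0,10)@(1, 21): e=[-5,-1,13] → ·
  covered (2 px):
    · · · · · ·
    · · · · · ·
    · · · · · ·
    · · · · · ·
    · · · · · ·
    · · · · · ·
    · · · · · ·
    · · · · · ·
    · █ · · · ·
    █ · · · · ·
    · · · · · ·
    · · · · · ·
T3:
  2·area = 44
  edge (10, 10)→(2, 4): d=(-8,-6) top-left  bias=+0
  edge (2, 4)→(12, 6): d=(10,2) right/bottom  bias=-1
  edge (12, 6)→(10, 10): d=(-2,4) right/bottom  bias=-1
    (2,2)@(5, 5): e=[10,4,30] → █
    (3,2)@(7, 5): e=[22,0,22] → ·  [on edge]
    (2,3)@(5, 7): e=[-6,24,26] → ·
    (3,3)@(7, 7): e=[6,20,18] → █
    (4,3)@(9, 7): e=[18,16,10] → █
    (5,3)@(11, 7): e=[30,12,2] → █
    (3,4)@(7, 9): e=[-10,40,14] → ·
    (4,4)@(9, 9): e=[2,36,6] → █
    (5,4)@(11, 9): e=[14,32,-2] → ·
    (4,5)@(9, 11): e=[-14,56,2] → ·
  covered (5 px):
    · · · · · ·
    · · · · · ·
    · · █ · · ·
    · · · █ █ █
    · · · · █ ·
    · · · · · ·
    · · · · · ·
    · · · · · ·
    · · · · · ·
    · · · · · ·
    · · · · · ·
    · · · · · ·

Final: [3,3,1]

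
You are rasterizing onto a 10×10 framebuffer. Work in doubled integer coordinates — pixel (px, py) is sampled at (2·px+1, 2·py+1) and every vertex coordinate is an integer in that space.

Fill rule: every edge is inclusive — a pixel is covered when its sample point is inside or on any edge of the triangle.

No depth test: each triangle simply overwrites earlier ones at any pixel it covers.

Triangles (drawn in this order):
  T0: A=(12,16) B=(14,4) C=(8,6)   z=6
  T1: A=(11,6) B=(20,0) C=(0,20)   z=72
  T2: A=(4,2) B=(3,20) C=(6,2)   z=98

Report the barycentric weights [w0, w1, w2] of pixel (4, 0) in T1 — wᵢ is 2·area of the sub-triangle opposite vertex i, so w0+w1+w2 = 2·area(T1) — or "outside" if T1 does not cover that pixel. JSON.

T0:
  2·area = 68  (B↔C swapped to make it positive)
  edge (12, 16)→(8, 6): d=(-4,-10) inclusive
  edge (8, 6)→(14, 4): d=(6,-2) inclusive
  edge (14, 4)→(12, 16): d=(-2,12) inclusive
    (8,1)@(17, 3): e=[102,0,-34] → ·  [on edge]
    (5,2)@(11, 5): e=[34,0,34] → #  [on edge]
    (6,2)@(13, 5): e=[54,4,10] → #
    (7,2)@(15, 5): e=[74,8,-14] → ·
    (2,3)@(5, 7): e=[-34,0,102] → ·  [on edge]
    (4,3)@(9, 7): e=[6,8,54] → #
    (7,3)@(15, 7): e=[66,20,-18] → ·
    (4,4)@(9, 9): e=[-2,20,50] → ·
    (5,4)@(11, 9): e=[18,24,26] → #
    (7,4)@(15, 9): e=[58,32,-22] → ·
    (5,5)@(11, 11): e=[10,36,22] → #
    (6,5)@(13, 11): e=[30,40,-2] → ·
  covered (9 px):
    · · · · · · · · · ·
    · · · · · · · · · ·
    · · · · · # # · · ·
    · · · · # # # · · ·
    · · · · · # # · · ·
    · · · · · # · · · ·
    · · · · · # · · · ·
    · · · · · · · · · ·
    · · · · · · · · · ·
    · · · · · · · · · ·
T1:
  2·area = 60
  edge (11, 6)→(20, 0): d=(9,-6) inclusive
  edge (20, 0)→(0, 20): d=(-20,20) inclusive
  edge (0, 20)→(11, 6): d=(11,-14) inclusive
    (9,0)@(19, 1): e=[3,0,57] → #  [on edge]
    (8,1)@(17, 3): e=[9,0,51] → #  [on edge]
    (9,1)@(19, 3): e=[21,-40,79] → ·
    (6,2)@(13, 5): e=[3,40,17] → #
    (7,2)@(15, 5): e=[15,0,45] → #  [on edge]
    (8,2)@(17, 5): e=[27,-40,73] → ·
    (5,3)@(11, 7): e=[9,40,11] → #
    (6,3)@(13, 7): e=[21,0,39] → #  [on edge]
    (7,3)@(15, 7): e=[33,-40,67] → ·
    (4,4)@(9, 9): e=[15,40,5] → #
    (5,4)@(11, 9): e=[27,0,33] → #  [on edge]
    (6,4)@(13, 9): e=[39,-40,61] → ·
    (4,5)@(9, 11): e=[33,0,27] → #  [on edge]
    (3,6)@(7, 13): e=[39,0,21] → #  [on edge]
    (2,7)@(5, 15): e=[45,0,15] → #  [on edge]
    (1,8)@(3, 17): e=[51,0,9] → #  [on edge]
    (0,9)@(1, 19): e=[57,0,3] → #  [on edge]
  covered (13 px):
    · · · · · · · · · #
    · · · · · · · · # ·
    · · · · · · # # · ·
    · · · · · # # · · ·
    · · · · # # · · · ·
    · · · · # · · · · ·
    · · · # · · · · · ·
    · · # · · · · · · ·
    · # · · · · · · · ·
    # · · · · · · · · ·
T2:
  2·area = 36  (B↔C swapped to make it positive)
  edge (4, 2)→(6, 2): d=(2,0) inclusive
  edge (6, 2)→(3, 20): d=(-3,18) inclusive
  edge (3, 20)→(4, 2): d=(1,-18) inclusive
    (2,1)@(5, 3): e=[2,15,19] → #
    (3,1)@(7, 3): e=[2,-21,55] → ·
    (2,2)@(5, 5): e=[6,9,21] → #
    (3,2)@(7, 5): e=[6,-27,57] → ·
    (2,3)@(5, 7): e=[10,3,23] → #
    (3,3)@(7, 7): e=[10,-33,59] → ·
    (2,4)@(5, 9): e=[14,-3,25] → ·
  covered (3 px):
    · · · · · · · · · ·
    · · # · · · · · · ·
    · · # · · · · · · ·
    · · # · · · · · · ·
    · · · · · · · · · ·
    · · · · · · · · · ·
    · · · · · · · · · ·
    · · · · · · · · · ·
    · · · · · · · · · ·
    · · · · · · · · · ·

Result: "outside"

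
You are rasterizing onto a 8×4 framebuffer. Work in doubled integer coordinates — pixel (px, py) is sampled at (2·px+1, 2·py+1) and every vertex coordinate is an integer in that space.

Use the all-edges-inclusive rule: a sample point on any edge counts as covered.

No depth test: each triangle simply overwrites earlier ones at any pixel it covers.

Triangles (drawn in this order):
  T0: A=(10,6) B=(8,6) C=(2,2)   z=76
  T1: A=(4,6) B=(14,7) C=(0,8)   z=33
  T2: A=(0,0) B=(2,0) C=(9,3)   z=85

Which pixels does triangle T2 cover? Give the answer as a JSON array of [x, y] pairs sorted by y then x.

T0:
  2·area = 8
  edge (10, 6)→(8, 6): d=(-2,0) inclusive
  edge (8, 6)→(2, 2): d=(-6,-4) inclusive
  edge (2, 2)→(10, 6): d=(8,4) inclusive
    (3,2)@(7, 5): e=[2,2,4] → █
    (4,2)@(9, 5): e=[2,10,-4] → ·
    (3,3)@(7, 7): e=[-2,-10,20] → ·
  covered (1 px):
    · · · · · · · ·
    · · · · · · · ·
    · · · █ · · · ·
    · · · · · · · ·
T1:
  2·area = 24
  edge (4, 6)→(14, 7): d=(10,1) inclusive
  edge (14, 7)→(0, 8): d=(-14,1) inclusive
  edge (0, 8)→(4, 6): d=(4,-2) inclusive
    (1,3)@(3, 7): e=[11,11,2] → █
    (2,3)@(5, 7): e=[9,9,6] → █
    (3,3)@(7, 7): e=[7,7,10] → █
    (4,3)@(9, 7): e=[5,5,14] → █
    (5,3)@(11, 7): e=[3,3,18] → █
    (6,3)@(13, 7): e=[1,1,22] → █
    (7,3)@(15, 7): e=[-1,-1,26] → ·
  covered (6 px):
    · · · · · · · ·
    · · · · · · · ·
    · · · · · · · ·
    · █ █ █ █ █ █ ·
T2:
  2·area = 6
  edge (0, 0)→(2, 0): d=(2,0) inclusive
  edge (2, 0)→(9, 3): d=(7,3) inclusive
  edge (9, 3)→(0, 0): d=(-9,-3) inclusive
    (1,0)@(3, 1): e=[2,4,0] → █  [on edge]
    (2,0)@(5, 1): e=[2,-2,6] → ·
    (1,1)@(3, 3): e=[6,18,-18] → ·
    (4,1)@(9, 3): e=[6,0,0] → █  [on edge]
    (5,1)@(11, 3): e=[6,-6,6] → ·
    (4,2)@(9, 5): e=[10,14,-18] → ·
    (7,2)@(15, 5): e=[10,-4,0] → ·  [on edge]
  covered (2 px):
    · █ · · · · · ·
    · · · · █ · · ·
    · · · · · · · ·
    · · · · · · · ·

Answer: [[1,0],[4,1]]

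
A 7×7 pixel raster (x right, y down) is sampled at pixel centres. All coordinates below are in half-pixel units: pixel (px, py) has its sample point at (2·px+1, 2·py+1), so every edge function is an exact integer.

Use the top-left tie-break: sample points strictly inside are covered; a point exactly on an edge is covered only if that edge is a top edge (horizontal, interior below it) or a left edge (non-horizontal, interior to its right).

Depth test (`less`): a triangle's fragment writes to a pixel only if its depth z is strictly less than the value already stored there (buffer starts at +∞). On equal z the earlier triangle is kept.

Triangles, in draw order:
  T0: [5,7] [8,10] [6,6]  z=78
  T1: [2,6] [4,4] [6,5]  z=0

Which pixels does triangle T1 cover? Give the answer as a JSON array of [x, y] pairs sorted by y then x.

T0:
  2·area = 6  (B↔C swapped to make it positive)
  edge (5, 7)→(6, 6): d=(1,-1) top-left  bias=+0
  edge (6, 6)→(8, 10): d=(2,4) right/bottom  bias=-1
  edge (8, 10)→(5, 7): d=(-3,-3) top-left  bias=+0
    (5,0)@(11, 1): e=[0,-30,36] → ·  [on edge]
    (0,1)@(1, 3): e=[-8,14,0] → ·  [on edge]
    (4,1)@(9, 3): e=[0,-18,24] → ·  [on edge]
    (1,2)@(3, 5): e=[-4,10,0] → ·  [on edge]
    (3,2)@(7, 5): e=[0,-6,12] → ·  [on edge]
    (2,3)@(5, 7): e=[0,6,0] → #  [on edge]
    (3,3)@(7, 7): e=[2,-2,6] → ·
    (1,4)@(3, 9): e=[0,18,-12] → ·  [on edge]
    (2,4)@(5, 9): e=[2,10,-6] → ·
    (3,4)@(7, 9): e=[4,2,0] → #  [on edge]
    (4,4)@(9, 9): e=[6,-6,6] → ·
    (0,5)@(1, 11): e=[0,30,-24] → ·  [on edge]
    (4,5)@(9, 11): e=[8,-2,0] → ·  [on edge]
    (5,6)@(11, 13): e=[12,-6,0] → ·  [on edge]
  covered (2 px):
    · · · · · · ·
    · · · · · · ·
    · · · · · · ·
    · · # · · · ·
    · · · # · · ·
    · · · · · · ·
    · · · · · · ·
T1:
  2·area = 6
  edge (2, 6)→(4, 4): d=(2,-2) top-left  bias=+0
  edge (4, 4)→(6, 5): d=(2,1) right/bottom  bias=-1
  edge (6, 5)→(2, 6): d=(-4,1) right/bottom  bias=-1
    (3,0)@(7, 1): e=[0,-9,15] → ·  [on edge]
    (2,1)@(5, 3): e=[0,-3,9] → ·  [on edge]
    (1,2)@(3, 5): e=[0,3,3] → #  [on edge]
    (2,2)@(5, 5): e=[4,1,1] → #
    (3,2)@(7, 5): e=[8,-1,-1] → ·
    (0,3)@(1, 7): e=[0,9,-3] → ·  [on edge]
    (1,3)@(3, 7): e=[4,7,-5] → ·
    (2,3)@(5, 7): e=[8,5,-7] → ·
  covered (2 px):
    · · · · · · ·
    · · · · · · ·
    · # # · · · ·
    · · · · · · ·
    · · · · · · ·
    · · · · · · ·
    · · · · · · ·

Result: [[1,2],[2,2]]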